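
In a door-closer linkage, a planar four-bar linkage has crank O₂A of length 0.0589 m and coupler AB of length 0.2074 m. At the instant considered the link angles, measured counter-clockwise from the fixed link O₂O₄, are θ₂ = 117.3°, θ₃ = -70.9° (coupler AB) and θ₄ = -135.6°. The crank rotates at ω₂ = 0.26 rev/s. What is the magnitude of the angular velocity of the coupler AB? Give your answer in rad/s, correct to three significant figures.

ω₂ = 1.634 rad/s (from 0.26 rev/s).
Differentiating the loop-closure r₂e^{iθ₂}+r₃e^{iθ₃}=r₁+r₄e^{iθ₄} gives r₂ω₂e^{iθ₂}+r₃ω₃e^{iθ₃}=r₄ω₄e^{iθ₄}.
Eliminating the other unknown: ω₃ = r₂ω₂ sin(θ₄−θ₂) / [r₃ sin(θ₃−θ₄)].
Numerator sine = +0.95579; denominator sine = +0.90408.
Result = 0.0589·1.634·(+0.95579) / (0.2074·(+0.90408)) = +0.49047 rad/s; magnitude 0.49047 rad/s.

0.490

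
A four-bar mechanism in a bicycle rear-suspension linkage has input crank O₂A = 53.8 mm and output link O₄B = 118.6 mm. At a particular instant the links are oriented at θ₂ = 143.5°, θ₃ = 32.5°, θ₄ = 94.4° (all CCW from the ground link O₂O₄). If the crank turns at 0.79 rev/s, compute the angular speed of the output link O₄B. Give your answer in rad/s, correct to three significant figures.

2.38

ω₂ = 4.964 rad/s (from 0.79 rev/s).
Differentiating the loop-closure r₂e^{iθ₂}+r₃e^{iθ₃}=r₁+r₄e^{iθ₄} gives r₂ω₂e^{iθ₂}+r₃ω₃e^{iθ₃}=r₄ω₄e^{iθ₄}.
Eliminating the other unknown: ω₄ = r₂ω₂ sin(θ₂−θ₃) / [r₄ sin(θ₄−θ₃)].
Numerator sine = +0.93358; denominator sine = +0.88213.
Result = 0.0538·4.964·(+0.93358) / (0.1186·(+0.88213)) = +2.383 rad/s; magnitude 2.383 rad/s.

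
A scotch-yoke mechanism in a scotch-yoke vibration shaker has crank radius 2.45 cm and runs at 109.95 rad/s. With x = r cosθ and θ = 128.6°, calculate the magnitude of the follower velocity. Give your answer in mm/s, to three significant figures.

2110

ω = 110 rad/s
x = r cosθ ⇒ ẋ = −rω sinθ.
|v| = rω|sinθ| = 0.0245·110·|sin 128.6°| = 2.1052 m/s = 2105.2 mm/s.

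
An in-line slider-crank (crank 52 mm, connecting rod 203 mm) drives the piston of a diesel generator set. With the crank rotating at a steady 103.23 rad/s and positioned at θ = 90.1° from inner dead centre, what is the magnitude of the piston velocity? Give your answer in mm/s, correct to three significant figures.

ω = 103.2 rad/s
For an in-line slider-crank, x = r cosθ + √(L² − r² sin²θ), so v = −rω sinθ·[1 + r cosθ/√(L² − r² sin²θ)].
With r = 0.052 m, L = 0.203 m, θ = 90.1°: √(L² − r² sin²θ) = 0.19623 m.
v = −0.052·103.2·1.00000·[1 + 0.052·-0.00175/0.19623] = -5.3655 m/s.
|v| = 5.3655 m/s = 5365.5 mm/s.

5370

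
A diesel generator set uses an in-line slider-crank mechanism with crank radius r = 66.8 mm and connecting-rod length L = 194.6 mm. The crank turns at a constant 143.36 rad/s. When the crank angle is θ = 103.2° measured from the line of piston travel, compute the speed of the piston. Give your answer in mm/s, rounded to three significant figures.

8550

ω = 143.4 rad/s
For an in-line slider-crank, x = r cosθ + √(L² − r² sin²θ), so v = −rω sinθ·[1 + r cosθ/√(L² − r² sin²θ)].
With r = 0.0668 m, L = 0.1946 m, θ = 103.2°: √(L² − r² sin²θ) = 0.18341 m.
v = −0.0668·143.4·0.97358·[1 + 0.0668·-0.22835/0.18341] = -8.548 m/s.
|v| = 8.548 m/s = 8548 mm/s.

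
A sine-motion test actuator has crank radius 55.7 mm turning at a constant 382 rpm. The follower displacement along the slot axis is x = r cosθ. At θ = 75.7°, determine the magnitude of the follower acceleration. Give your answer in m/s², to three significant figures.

ω = 40 rad/s (from 382 rpm).
x = r cosθ ⇒ ẍ = −rω² cosθ (ω constant).
|a| = rω²|cosθ| = 0.0557·(40)²·|cos 75.7°| = 22.016 m/s².

22.0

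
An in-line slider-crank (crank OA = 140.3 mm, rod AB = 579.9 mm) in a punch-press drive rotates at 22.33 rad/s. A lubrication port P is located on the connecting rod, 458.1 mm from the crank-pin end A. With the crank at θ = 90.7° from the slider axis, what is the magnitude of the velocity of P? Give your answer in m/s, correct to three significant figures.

3.13

ω = 22.33 rad/s.  Crank-pin speed |V_A| = rω = 3.1329 m/s, perpendicular to OA.
Rod angle: sinφ = −(r/L) sinθ ⇒ φ = -14.000°; ω_rod = −rω cosθ/√(L²−r²sin²θ) = +0.068023 rad/s.
V_P = V_A + ω_rod × AP, with AP = 0.4581 m along the rod.
Components: V_Px = −rω sinθ − a·ω_rod·sinφ = -3.1251 m/s;  V_Py = rω cosθ + a·ω_rod·cosφ = -0.0080391 m/s.
|V_P| = √(V_Px² + V_Py²) = 3.1251 m/s.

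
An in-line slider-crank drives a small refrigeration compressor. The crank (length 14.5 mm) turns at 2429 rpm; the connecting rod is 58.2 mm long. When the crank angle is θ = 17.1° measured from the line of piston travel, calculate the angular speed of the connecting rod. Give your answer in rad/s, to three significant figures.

ω = 254.4 rad/s (converted from 2429 rpm).
The rod makes angle φ with the slider axis where L sinφ = r sinθ; differentiating, L cosφ·φ̇ = r ω cosθ.
L cosφ = √(L² − r² sin²θ) = 0.058044 m.
|ω_rod| = r ω |cosθ| / √(L² − r² sin²θ) = 0.0145·254.4·0.95579/0.058044 = 60.734 rad/s.

60.7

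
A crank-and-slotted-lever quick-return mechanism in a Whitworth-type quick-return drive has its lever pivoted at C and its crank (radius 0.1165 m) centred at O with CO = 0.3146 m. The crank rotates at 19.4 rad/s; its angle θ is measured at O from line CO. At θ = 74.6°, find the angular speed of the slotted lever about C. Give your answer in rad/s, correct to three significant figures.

ω = 19.4 rad/s
Crank pin A relative to C: A = (d + r cosθ, r sinθ); lever angle φ = atan2(r sinθ, d + r cosθ).
Differentiating tanφ: φ̇ = rω(d cosθ + r)/(d² + r² + 2dr cosθ).
d² + r² + 2dr cosθ = |CA|² = 0.132011 m²;  d cosθ + r = +0.20004 m.
|ω_lever| = |0.1165·19.4·+0.20004| / 0.132011 = 3.4249 rad/s.

3.42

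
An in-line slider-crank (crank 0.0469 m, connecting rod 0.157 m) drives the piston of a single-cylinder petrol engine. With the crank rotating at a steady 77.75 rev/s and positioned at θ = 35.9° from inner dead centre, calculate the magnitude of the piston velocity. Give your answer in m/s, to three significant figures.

16.7

ω = 2π·77.8 = 488.5 rad/s
For an in-line slider-crank, x = r cosθ + √(L² − r² sin²θ), so v = −rω sinθ·[1 + r cosθ/√(L² − r² sin²θ)].
With r = 0.0469 m, L = 0.157 m, θ = 35.9°: √(L² − r² sin²θ) = 0.15457 m.
v = −0.0469·488.5·0.58637·[1 + 0.0469·0.81004/0.15457] = -16.737 m/s.
|v| = 16.737 m/s.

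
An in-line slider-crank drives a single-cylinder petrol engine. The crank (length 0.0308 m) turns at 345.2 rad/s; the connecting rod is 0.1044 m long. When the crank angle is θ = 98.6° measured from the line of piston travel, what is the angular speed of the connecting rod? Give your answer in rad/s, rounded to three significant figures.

ω = 345.2 rad/s
The rod makes angle φ with the slider axis where L sinφ = r sinθ; differentiating, L cosφ·φ̇ = r ω cosθ.
L cosφ = √(L² − r² sin²θ) = 0.09986 m.
|ω_rod| = r ω |cosθ| / √(L² − r² sin²θ) = 0.0308·345.2·0.14954/0.09986 = 15.921 rad/s.

15.9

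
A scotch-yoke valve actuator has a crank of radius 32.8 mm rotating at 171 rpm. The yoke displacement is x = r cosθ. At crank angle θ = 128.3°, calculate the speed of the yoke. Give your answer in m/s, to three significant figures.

ω = 17.91 rad/s (from 171 rpm).
x = r cosθ ⇒ ẋ = −rω sinθ.
|v| = rω|sinθ| = 0.0328·17.91·|sin 128.3°| = 0.46094 m/s.

0.461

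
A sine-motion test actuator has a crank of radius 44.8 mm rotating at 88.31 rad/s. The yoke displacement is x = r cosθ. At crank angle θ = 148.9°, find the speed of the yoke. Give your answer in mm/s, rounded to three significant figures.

ω = 88.31 rad/s
x = r cosθ ⇒ ẋ = −rω sinθ.
|v| = rω|sinθ| = 0.0448·88.31·|sin 148.9°| = 2.0436 m/s = 2043.6 mm/s.

2040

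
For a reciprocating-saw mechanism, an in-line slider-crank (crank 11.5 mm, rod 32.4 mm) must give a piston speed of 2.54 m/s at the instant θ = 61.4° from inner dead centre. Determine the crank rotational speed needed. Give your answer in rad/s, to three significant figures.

213

For an in-line slider-crank, |v_piston| = rω|sinθ|·[1 + r cosθ/√(L² − r² sin²θ)].
With r = 0.0115 m, L = 0.0324 m, θ = 61.4°: the bracketed kinematic factor |dx/dθ| = 0.011902 m.
ω = v/|dx/dθ| = 2.54/0.011902 = 213.41 rad/s.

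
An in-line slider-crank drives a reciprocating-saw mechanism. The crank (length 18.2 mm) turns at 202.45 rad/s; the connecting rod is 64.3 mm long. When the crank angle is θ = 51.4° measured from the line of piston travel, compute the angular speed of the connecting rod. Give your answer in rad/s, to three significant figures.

36.7

ω = 202.4 rad/s
The rod makes angle φ with the slider axis where L sinφ = r sinθ; differentiating, L cosφ·φ̇ = r ω cosθ.
L cosφ = √(L² − r² sin²θ) = 0.062707 m.
|ω_rod| = r ω |cosθ| / √(L² − r² sin²θ) = 0.0182·202.4·0.62388/0.062707 = 36.658 rad/s.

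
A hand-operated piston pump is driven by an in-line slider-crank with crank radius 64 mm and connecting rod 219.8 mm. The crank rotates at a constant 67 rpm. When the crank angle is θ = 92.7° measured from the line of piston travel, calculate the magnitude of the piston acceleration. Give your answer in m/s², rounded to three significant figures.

ω = 2π·67/60 = 7.016 rad/s
x(θ) = r cosθ + √(L² − r² sin²θ); with ω constant, a = ω²·d²x/dθ².
d²x/dθ² = −r cosθ − r²(cos2θ)/√u − r⁴ sin²2θ/(4u^{3/2}),  u = L² − r² sin²θ = 0.0442251 m².
Substituting r = 0.064 m, L = 0.2198 m, θ = 92.7°: d²x/dθ² = +0.022402 m.
a = ω²·d²x/dθ² = (7.016)²·(+0.022402) = +1.1028 m/s²;  |a| = 1.1028 m/s².

1.10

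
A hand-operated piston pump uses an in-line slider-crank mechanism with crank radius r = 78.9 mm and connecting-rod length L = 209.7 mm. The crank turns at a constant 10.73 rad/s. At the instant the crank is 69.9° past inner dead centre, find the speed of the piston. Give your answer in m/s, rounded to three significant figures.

0.905

ω = 10.73 rad/s
For an in-line slider-crank, x = r cosθ + √(L² − r² sin²θ), so v = −rω sinθ·[1 + r cosθ/√(L² − r² sin²θ)].
With r = 0.0789 m, L = 0.2097 m, θ = 69.9°: √(L² − r² sin²θ) = 0.19617 m.
v = −0.0789·10.73·0.93909·[1 + 0.0789·0.34366/0.19617] = -0.90492 m/s.
|v| = 0.90492 m/s.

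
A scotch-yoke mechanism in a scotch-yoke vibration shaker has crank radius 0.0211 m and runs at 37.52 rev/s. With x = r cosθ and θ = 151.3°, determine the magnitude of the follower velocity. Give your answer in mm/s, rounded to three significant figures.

2390

ω = 235.7 rad/s (from 37.52 rev/s).
x = r cosθ ⇒ ẋ = −rω sinθ.
|v| = rω|sinθ| = 0.0211·235.7·|sin 151.3°| = 2.3887 m/s = 2388.7 mm/s.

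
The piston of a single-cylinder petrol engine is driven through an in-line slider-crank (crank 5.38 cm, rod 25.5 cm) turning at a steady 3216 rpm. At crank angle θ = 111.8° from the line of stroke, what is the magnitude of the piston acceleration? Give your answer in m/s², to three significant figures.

3210

ω = 2π·3216/60 = 336.8 rad/s
x(θ) = r cosθ + √(L² − r² sin²θ); with ω constant, a = ω²·d²x/dθ².
d²x/dθ² = −r cosθ − r²(cos2θ)/√u − r⁴ sin²2θ/(4u^{3/2}),  u = L² − r² sin²θ = 0.0625297 m².
Substituting r = 0.0538 m, L = 0.255 m, θ = 111.8°: d²x/dθ² = +0.028298 m.
a = ω²·d²x/dθ² = (336.8)²·(+0.028298) = +3209.6 m/s²;  |a| = 3209.6 m/s².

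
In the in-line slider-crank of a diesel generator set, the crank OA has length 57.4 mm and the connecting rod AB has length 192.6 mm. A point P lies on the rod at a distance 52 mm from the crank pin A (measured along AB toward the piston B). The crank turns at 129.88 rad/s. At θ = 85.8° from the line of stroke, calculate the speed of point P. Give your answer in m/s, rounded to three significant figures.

7.49

ω = 129.9 rad/s.  Crank-pin speed |V_A| = rω = 7.4551 m/s, perpendicular to OA.
Rod angle: sinφ = −(r/L) sinθ ⇒ φ = -17.291°; ω_rod = −rω cosθ/√(L²−r²sin²θ) = -2.9691 rad/s.
V_P = V_A + ω_rod × AP, with AP = 0.052 m along the rod.
Components: V_Px = −rω sinθ − a·ω_rod·sinφ = -7.481 m/s;  V_Py = rω cosθ + a·ω_rod·cosφ = +0.39858 m/s.
|V_P| = √(V_Px² + V_Py²) = 7.4916 m/s.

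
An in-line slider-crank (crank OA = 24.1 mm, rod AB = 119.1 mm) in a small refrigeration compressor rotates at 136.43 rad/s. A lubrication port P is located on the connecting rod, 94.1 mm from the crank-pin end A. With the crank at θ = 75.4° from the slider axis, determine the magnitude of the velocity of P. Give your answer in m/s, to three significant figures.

3.32

ω = 136.4 rad/s.  Crank-pin speed |V_A| = rω = 3.288 m/s, perpendicular to OA.
Rod angle: sinφ = −(r/L) sinθ ⇒ φ = -11.292°; ω_rod = −rω cosθ/√(L²−r²sin²θ) = -7.0962 rad/s.
V_P = V_A + ω_rod × AP, with AP = 0.0941 m along the rod.
Components: V_Px = −rω sinθ − a·ω_rod·sinφ = -3.3125 m/s;  V_Py = rω cosθ + a·ω_rod·cosφ = +0.17397 m/s.
|V_P| = √(V_Px² + V_Py²) = 3.3171 m/s.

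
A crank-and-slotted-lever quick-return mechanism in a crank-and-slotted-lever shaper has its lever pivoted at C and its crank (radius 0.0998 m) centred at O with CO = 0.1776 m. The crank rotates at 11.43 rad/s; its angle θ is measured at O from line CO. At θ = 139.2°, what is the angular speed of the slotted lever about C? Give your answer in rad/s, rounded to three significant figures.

ω = 11.43 rad/s
Crank pin A relative to C: A = (d + r cosθ, r sinθ); lever angle φ = atan2(r sinθ, d + r cosθ).
Differentiating tanφ: φ̇ = rω(d cosθ + r)/(d² + r² + 2dr cosθ).
d² + r² + 2dr cosθ = |CA|² = 0.0146671 m²;  d cosθ + r = -0.034642 m.
|ω_lever| = |0.0998·11.43·-0.034642| / 0.0146671 = 2.6943 rad/s.

2.69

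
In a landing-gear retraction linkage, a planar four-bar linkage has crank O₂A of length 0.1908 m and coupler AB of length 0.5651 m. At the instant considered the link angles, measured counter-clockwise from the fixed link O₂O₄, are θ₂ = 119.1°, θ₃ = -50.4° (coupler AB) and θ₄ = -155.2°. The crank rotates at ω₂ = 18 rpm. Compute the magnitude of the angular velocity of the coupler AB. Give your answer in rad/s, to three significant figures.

ω₂ = 1.885 rad/s (from 18 rpm).
Differentiating the loop-closure r₂e^{iθ₂}+r₃e^{iθ₃}=r₁+r₄e^{iθ₄} gives r₂ω₂e^{iθ₂}+r₃ω₃e^{iθ₃}=r₄ω₄e^{iθ₄}.
Eliminating the other unknown: ω₃ = r₂ω₂ sin(θ₄−θ₂) / [r₃ sin(θ₃−θ₄)].
Numerator sine = +0.99719; denominator sine = +0.96682.
Result = 0.1908·1.885·(+0.99719) / (0.5651·(+0.96682)) = +0.65642 rad/s; magnitude 0.65642 rad/s.

0.656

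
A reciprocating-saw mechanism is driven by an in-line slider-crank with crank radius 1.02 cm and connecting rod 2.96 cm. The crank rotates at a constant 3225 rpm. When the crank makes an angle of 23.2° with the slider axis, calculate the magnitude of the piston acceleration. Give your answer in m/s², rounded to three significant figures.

1350

ω = 2π·3225/60 = 337.7 rad/s
x(θ) = r cosθ + √(L² − r² sin²θ); with ω constant, a = ω²·d²x/dθ².
d²x/dθ² = −r cosθ − r²(cos2θ)/√u − r⁴ sin²2θ/(4u^{3/2}),  u = L² − r² sin²θ = 0.000860014 m².
Substituting r = 0.0102 m, L = 0.0296 m, θ = 23.2°: d²x/dθ² = -0.011878 m.
a = ω²·d²x/dθ² = (337.7)²·(-0.011878) = -1354.8 m/s²;  |a| = 1354.8 m/s².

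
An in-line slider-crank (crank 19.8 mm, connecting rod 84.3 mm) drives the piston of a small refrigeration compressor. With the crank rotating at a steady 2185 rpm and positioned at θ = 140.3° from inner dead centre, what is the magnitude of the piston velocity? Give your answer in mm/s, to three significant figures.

2360

ω = 2π·2185/60 = 228.8 rad/s
For an in-line slider-crank, x = r cosθ + √(L² − r² sin²θ), so v = −rω sinθ·[1 + r cosθ/√(L² − r² sin²θ)].
With r = 0.0198 m, L = 0.0843 m, θ = 140.3°: √(L² − r² sin²θ) = 0.083346 m.
v = −0.0198·228.8·0.63877·[1 + 0.0198·-0.76940/0.083346] = -2.365 m/s.
|v| = 2.365 m/s = 2365 mm/s.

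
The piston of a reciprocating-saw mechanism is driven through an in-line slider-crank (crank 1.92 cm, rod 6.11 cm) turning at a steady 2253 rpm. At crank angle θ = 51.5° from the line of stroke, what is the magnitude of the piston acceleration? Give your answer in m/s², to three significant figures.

ω = 2π·2253/60 = 235.9 rad/s
x(θ) = r cosθ + √(L² − r² sin²θ); with ω constant, a = ω²·d²x/dθ².
d²x/dθ² = −r cosθ − r²(cos2θ)/√u − r⁴ sin²2θ/(4u^{3/2}),  u = L² − r² sin²θ = 0.00350743 m².
Substituting r = 0.0192 m, L = 0.0611 m, θ = 51.5°: d²x/dθ² = -0.010707 m.
a = ω²·d²x/dθ² = (235.9)²·(-0.010707) = -596.02 m/s²;  |a| = 596.02 m/s².

596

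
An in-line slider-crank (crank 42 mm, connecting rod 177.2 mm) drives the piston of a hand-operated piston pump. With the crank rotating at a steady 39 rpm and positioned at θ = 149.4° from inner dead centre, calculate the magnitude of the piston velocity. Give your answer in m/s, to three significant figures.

0.0694

ω = 2π·39/60 = 4.084 rad/s
For an in-line slider-crank, x = r cosθ + √(L² − r² sin²θ), so v = −rω sinθ·[1 + r cosθ/√(L² − r² sin²θ)].
With r = 0.042 m, L = 0.1772 m, θ = 149.4°: √(L² − r² sin²θ) = 0.17591 m.
v = −0.042·4.084·0.50904·[1 + 0.042·-0.86074/0.17591] = -0.069372 m/s.
|v| = 0.069372 m/s.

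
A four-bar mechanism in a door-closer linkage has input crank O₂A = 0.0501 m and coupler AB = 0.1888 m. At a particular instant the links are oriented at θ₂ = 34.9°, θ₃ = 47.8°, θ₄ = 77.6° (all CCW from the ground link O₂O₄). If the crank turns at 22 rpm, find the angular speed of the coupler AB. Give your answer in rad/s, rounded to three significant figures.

ω₂ = 2.304 rad/s (from 22 rpm).
Differentiating the loop-closure r₂e^{iθ₂}+r₃e^{iθ₃}=r₁+r₄e^{iθ₄} gives r₂ω₂e^{iθ₂}+r₃ω₃e^{iθ₃}=r₄ω₄e^{iθ₄}.
Eliminating the other unknown: ω₃ = r₂ω₂ sin(θ₄−θ₂) / [r₃ sin(θ₃−θ₄)].
Numerator sine = +0.67816; denominator sine = -0.49697.
Result = 0.0501·2.304·(+0.67816) / (0.1888·(-0.49697)) = -0.83423 rad/s; magnitude 0.83423 rad/s.

0.834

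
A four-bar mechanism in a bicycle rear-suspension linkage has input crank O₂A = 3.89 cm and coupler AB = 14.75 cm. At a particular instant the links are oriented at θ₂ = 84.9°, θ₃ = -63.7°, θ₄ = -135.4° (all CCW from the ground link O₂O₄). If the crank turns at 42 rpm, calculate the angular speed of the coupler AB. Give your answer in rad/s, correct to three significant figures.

ω₂ = 4.398 rad/s (from 42 rpm).
Differentiating the loop-closure r₂e^{iθ₂}+r₃e^{iθ₃}=r₁+r₄e^{iθ₄} gives r₂ω₂e^{iθ₂}+r₃ω₃e^{iθ₃}=r₄ω₄e^{iθ₄}.
Eliminating the other unknown: ω₃ = r₂ω₂ sin(θ₄−θ₂) / [r₃ sin(θ₃−θ₄)].
Numerator sine = +0.64679; denominator sine = +0.94943.
Result = 0.0389·4.398·(+0.64679) / (0.1475·(+0.94943)) = +0.7902 rad/s; magnitude 0.7902 rad/s.

0.790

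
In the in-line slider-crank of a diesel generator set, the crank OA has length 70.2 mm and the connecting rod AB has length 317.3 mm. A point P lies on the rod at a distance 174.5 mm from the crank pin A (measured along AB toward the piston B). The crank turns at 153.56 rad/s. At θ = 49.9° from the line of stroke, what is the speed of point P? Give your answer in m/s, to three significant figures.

9.43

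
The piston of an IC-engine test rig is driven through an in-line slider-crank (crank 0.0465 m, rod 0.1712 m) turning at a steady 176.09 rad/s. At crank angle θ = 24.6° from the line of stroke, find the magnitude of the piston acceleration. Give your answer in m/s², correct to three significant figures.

1570

ω = 176.1 rad/s
x(θ) = r cosθ + √(L² − r² sin²θ); with ω constant, a = ω²·d²x/dθ².
d²x/dθ² = −r cosθ − r²(cos2θ)/√u − r⁴ sin²2θ/(4u^{3/2}),  u = L² − r² sin²θ = 0.0289347 m².
Substituting r = 0.0465 m, L = 0.1712 m, θ = 24.6°: d²x/dθ² = -0.050722 m.
a = ω²·d²x/dθ² = (176.1)²·(-0.050722) = -1572.8 m/s²;  |a| = 1572.8 m/s².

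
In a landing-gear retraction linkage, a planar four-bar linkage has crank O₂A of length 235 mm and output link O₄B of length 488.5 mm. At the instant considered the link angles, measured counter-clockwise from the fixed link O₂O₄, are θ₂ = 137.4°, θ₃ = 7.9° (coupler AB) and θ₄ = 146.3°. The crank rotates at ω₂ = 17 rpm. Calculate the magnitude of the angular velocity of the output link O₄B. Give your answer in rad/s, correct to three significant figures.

0.995

ω₂ = 1.78 rad/s (from 17 rpm).
Differentiating the loop-closure r₂e^{iθ₂}+r₃e^{iθ₃}=r₁+r₄e^{iθ₄} gives r₂ω₂e^{iθ₂}+r₃ω₃e^{iθ₃}=r₄ω₄e^{iθ₄}.
Eliminating the other unknown: ω₄ = r₂ω₂ sin(θ₂−θ₃) / [r₄ sin(θ₄−θ₃)].
Numerator sine = +0.77162; denominator sine = +0.66393.
Result = 0.235·1.78·(+0.77162) / (0.4885·(+0.66393)) = +0.99533 rad/s; magnitude 0.99533 rad/s.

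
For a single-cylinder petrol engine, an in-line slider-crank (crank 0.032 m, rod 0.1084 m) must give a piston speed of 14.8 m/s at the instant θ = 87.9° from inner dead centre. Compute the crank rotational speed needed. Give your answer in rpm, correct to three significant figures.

For an in-line slider-crank, |v_piston| = rω|sinθ|·[1 + r cosθ/√(L² − r² sin²θ)].
With r = 0.032 m, L = 0.1084 m, θ = 87.9°: the bracketed kinematic factor |dx/dθ| = 0.032341 m.
ω = v/|dx/dθ| = 14.8/0.032341 = 457.63 rad/s.
N = 60ω/(2π) = 4370 rpm.

4370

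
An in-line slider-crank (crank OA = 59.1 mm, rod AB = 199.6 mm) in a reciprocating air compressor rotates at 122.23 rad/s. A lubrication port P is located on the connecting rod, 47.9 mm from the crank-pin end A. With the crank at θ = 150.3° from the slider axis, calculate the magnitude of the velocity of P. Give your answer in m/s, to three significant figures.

5.83

ω = 122.2 rad/s.  Crank-pin speed |V_A| = rω = 7.2238 m/s, perpendicular to OA.
Rod angle: sinφ = −(r/L) sinθ ⇒ φ = -8.436°; ω_rod = −rω cosθ/√(L²−r²sin²θ) = +31.781 rad/s.
V_P = V_A + ω_rod × AP, with AP = 0.0479 m along the rod.
Components: V_Px = −rω sinθ − a·ω_rod·sinφ = -3.3558 m/s;  V_Py = rω cosθ + a·ω_rod·cosφ = -4.769 m/s.
|V_P| = √(V_Px² + V_Py²) = 5.8313 m/s.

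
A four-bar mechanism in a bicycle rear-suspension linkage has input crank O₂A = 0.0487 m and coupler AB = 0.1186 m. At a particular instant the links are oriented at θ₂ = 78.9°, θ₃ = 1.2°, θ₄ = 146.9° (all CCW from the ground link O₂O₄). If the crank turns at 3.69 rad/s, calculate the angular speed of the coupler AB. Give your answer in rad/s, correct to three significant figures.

2.49

ω₂ = 3.69 rad/s
Differentiating the loop-closure r₂e^{iθ₂}+r₃e^{iθ₃}=r₁+r₄e^{iθ₄} gives r₂ω₂e^{iθ₂}+r₃ω₃e^{iθ₃}=r₄ω₄e^{iθ₄}.
Eliminating the other unknown: ω₃ = r₂ω₂ sin(θ₄−θ₂) / [r₃ sin(θ₃−θ₄)].
Numerator sine = +0.92718; denominator sine = -0.56353.
Result = 0.0487·3.69·(+0.92718) / (0.1186·(-0.56353)) = -2.493 rad/s; magnitude 2.493 rad/s.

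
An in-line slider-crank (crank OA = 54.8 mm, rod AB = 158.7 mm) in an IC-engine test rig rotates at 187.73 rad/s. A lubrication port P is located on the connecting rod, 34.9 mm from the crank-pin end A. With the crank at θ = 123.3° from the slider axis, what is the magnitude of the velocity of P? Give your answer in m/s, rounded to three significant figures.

9.33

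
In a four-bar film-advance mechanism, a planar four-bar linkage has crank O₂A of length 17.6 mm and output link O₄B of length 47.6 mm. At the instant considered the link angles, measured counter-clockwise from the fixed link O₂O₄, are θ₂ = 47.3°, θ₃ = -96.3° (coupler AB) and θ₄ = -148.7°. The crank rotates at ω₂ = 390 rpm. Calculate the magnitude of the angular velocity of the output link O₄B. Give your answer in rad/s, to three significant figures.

ω₂ = 40.84 rad/s (from 390 rpm).
Differentiating the loop-closure r₂e^{iθ₂}+r₃e^{iθ₃}=r₁+r₄e^{iθ₄} gives r₂ω₂e^{iθ₂}+r₃ω₃e^{iθ₃}=r₄ω₄e^{iθ₄}.
Eliminating the other unknown: ω₄ = r₂ω₂ sin(θ₂−θ₃) / [r₄ sin(θ₄−θ₃)].
Numerator sine = +0.59342; denominator sine = -0.79229.
Result = 0.0176·40.84·(+0.59342) / (0.0476·(-0.79229)) = -11.31 rad/s; magnitude 11.31 rad/s.

11.3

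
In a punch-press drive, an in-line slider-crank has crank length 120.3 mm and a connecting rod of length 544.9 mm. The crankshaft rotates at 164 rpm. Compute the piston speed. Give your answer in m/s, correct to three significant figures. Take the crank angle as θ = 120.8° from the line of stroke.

ω = 2π·164/60 = 17.17 rad/s
For an in-line slider-crank, x = r cosθ + √(L² − r² sin²θ), so v = −rω sinθ·[1 + r cosθ/√(L² − r² sin²θ)].
With r = 0.1203 m, L = 0.5449 m, θ = 120.8°: √(L² − r² sin²θ) = 0.53501 m.
v = −0.1203·17.17·0.85896·[1 + 0.1203·-0.51204/0.53501] = -1.5703 m/s.
|v| = 1.5703 m/s.

1.57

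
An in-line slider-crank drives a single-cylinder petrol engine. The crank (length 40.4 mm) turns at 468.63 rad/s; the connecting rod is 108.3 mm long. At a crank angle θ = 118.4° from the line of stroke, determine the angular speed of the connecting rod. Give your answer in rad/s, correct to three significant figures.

ω = 468.6 rad/s
The rod makes angle φ with the slider axis where L sinφ = r sinθ; differentiating, L cosφ·φ̇ = r ω cosθ.
L cosφ = √(L² − r² sin²θ) = 0.1023 m.
|ω_rod| = r ω |cosθ| / √(L² − r² sin²θ) = 0.0404·468.6·0.47562/0.1023 = 88.021 rad/s.

88.0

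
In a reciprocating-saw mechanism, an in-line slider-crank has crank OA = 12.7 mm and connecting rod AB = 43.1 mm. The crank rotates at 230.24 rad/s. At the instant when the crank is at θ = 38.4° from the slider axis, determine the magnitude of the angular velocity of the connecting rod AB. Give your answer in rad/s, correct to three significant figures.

54.1

ω = 230.2 rad/s
The rod makes angle φ with the slider axis where L sinφ = r sinθ; differentiating, L cosφ·φ̇ = r ω cosθ.
L cosφ = √(L² − r² sin²θ) = 0.042372 m.
|ω_rod| = r ω |cosθ| / √(L² − r² sin²θ) = 0.0127·230.2·0.78369/0.042372 = 54.082 rad/s.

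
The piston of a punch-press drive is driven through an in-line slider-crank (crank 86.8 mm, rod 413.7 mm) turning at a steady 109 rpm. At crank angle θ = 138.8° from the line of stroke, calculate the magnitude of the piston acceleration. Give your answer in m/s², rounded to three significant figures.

8.17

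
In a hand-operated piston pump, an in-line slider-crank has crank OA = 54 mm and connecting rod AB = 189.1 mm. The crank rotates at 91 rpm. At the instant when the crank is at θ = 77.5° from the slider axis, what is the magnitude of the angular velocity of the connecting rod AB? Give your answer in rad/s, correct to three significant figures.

ω = 9.529 rad/s (converted from 91 rpm).
The rod makes angle φ with the slider axis where L sinφ = r sinθ; differentiating, L cosφ·φ̇ = r ω cosθ.
L cosφ = √(L² − r² sin²θ) = 0.1816 m.
|ω_rod| = r ω |cosθ| / √(L² − r² sin²θ) = 0.054·9.529·0.21644/0.1816 = 0.61331 rad/s.

0.613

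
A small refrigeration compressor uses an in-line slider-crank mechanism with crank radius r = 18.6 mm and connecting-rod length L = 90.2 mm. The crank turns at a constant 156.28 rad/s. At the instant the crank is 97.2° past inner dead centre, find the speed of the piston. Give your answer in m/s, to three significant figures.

2.81

ω = 156.3 rad/s
For an in-line slider-crank, x = r cosθ + √(L² − r² sin²θ), so v = −rω sinθ·[1 + r cosθ/√(L² − r² sin²θ)].
With r = 0.0186 m, L = 0.0902 m, θ = 97.2°: √(L² − r² sin²θ) = 0.088292 m.
v = −0.0186·156.3·0.99211·[1 + 0.0186·-0.12533/0.088292] = -2.8077 m/s.
|v| = 2.8077 m/s.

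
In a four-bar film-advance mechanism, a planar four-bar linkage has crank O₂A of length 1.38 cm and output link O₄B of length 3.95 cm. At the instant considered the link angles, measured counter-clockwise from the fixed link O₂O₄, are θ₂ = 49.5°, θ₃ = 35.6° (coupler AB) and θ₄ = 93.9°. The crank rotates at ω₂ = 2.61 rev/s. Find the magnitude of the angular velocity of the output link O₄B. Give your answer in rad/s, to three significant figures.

1.62

ω₂ = 16.4 rad/s (from 2.61 rev/s).
Differentiating the loop-closure r₂e^{iθ₂}+r₃e^{iθ₃}=r₁+r₄e^{iθ₄} gives r₂ω₂e^{iθ₂}+r₃ω₃e^{iθ₃}=r₄ω₄e^{iθ₄}.
Eliminating the other unknown: ω₄ = r₂ω₂ sin(θ₂−θ₃) / [r₄ sin(θ₄−θ₃)].
Numerator sine = +0.24023; denominator sine = +0.85081.
Result = 0.0138·16.4·(+0.24023) / (0.0395·(+0.85081)) = +1.6177 rad/s; magnitude 1.6177 rad/s.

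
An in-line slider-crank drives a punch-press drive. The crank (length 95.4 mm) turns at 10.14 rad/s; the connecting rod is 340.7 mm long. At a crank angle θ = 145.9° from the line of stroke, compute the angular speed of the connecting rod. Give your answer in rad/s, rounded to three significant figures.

2.38

ω = 10.14 rad/s
The rod makes angle φ with the slider axis where L sinφ = r sinθ; differentiating, L cosφ·φ̇ = r ω cosθ.
L cosφ = √(L² − r² sin²θ) = 0.33648 m.
|ω_rod| = r ω |cosθ| / √(L² − r² sin²θ) = 0.0954·10.14·0.82806/0.33648 = 2.3806 rad/s.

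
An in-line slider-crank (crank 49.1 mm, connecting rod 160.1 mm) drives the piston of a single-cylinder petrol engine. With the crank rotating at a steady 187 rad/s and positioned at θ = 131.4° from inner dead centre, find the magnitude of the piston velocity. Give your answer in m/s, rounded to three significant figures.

ω = 187 rad/s
For an in-line slider-crank, x = r cosθ + √(L² − r² sin²θ), so v = −rω sinθ·[1 + r cosθ/√(L² − r² sin²θ)].
With r = 0.0491 m, L = 0.1601 m, θ = 131.4°: √(L² − r² sin²θ) = 0.15581 m.
v = −0.0491·187·0.75011·[1 + 0.0491·-0.66131/0.15581] = -5.452 m/s.
|v| = 5.452 m/s.

5.45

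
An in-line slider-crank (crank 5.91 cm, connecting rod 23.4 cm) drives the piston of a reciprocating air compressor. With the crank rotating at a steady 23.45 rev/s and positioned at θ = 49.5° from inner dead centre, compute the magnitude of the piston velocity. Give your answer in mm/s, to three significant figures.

7730

ω = 2π·23.4 = 147.3 rad/s
For an in-line slider-crank, x = r cosθ + √(L² − r² sin²θ), so v = −rω sinθ·[1 + r cosθ/√(L² − r² sin²θ)].
With r = 0.0591 m, L = 0.234 m, θ = 49.5°: √(L² − r² sin²θ) = 0.22964 m.
v = −0.0591·147.3·0.76041·[1 + 0.0591·0.64945/0.22964] = -7.7282 m/s.
|v| = 7.7282 m/s = 7728.2 mm/s.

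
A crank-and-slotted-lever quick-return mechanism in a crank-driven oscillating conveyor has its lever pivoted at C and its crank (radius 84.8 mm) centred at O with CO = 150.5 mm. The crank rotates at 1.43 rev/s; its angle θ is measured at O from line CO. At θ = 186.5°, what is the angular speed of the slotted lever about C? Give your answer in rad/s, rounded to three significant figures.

11.0

ω = 8.985 rad/s (from 1.43 rev/s).
Crank pin A relative to C: A = (d + r cosθ, r sinθ); lever angle φ = atan2(r sinθ, d + r cosθ).
Differentiating tanφ: φ̇ = rω(d cosθ + r)/(d² + r² + 2dr cosθ).
d² + r² + 2dr cosθ = |CA|² = 0.00448057 m²;  d cosθ + r = -0.064733 m.
|ω_lever| = |0.0848·8.985·-0.064733| / 0.00448057 = 11.008 rad/s.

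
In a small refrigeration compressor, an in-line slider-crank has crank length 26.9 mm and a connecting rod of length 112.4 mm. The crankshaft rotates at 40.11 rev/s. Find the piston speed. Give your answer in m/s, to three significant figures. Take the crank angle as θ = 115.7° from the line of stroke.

ω = 2π·40.1 = 252 rad/s
For an in-line slider-crank, x = r cosθ + √(L² − r² sin²θ), so v = −rω sinθ·[1 + r cosθ/√(L² − r² sin²θ)].
With r = 0.0269 m, L = 0.1124 m, θ = 115.7°: √(L² − r² sin²θ) = 0.10976 m.
v = −0.0269·252·0.90108·[1 + 0.0269·-0.43366/0.10976] = -5.4594 m/s.
|v| = 5.4594 m/s.

5.46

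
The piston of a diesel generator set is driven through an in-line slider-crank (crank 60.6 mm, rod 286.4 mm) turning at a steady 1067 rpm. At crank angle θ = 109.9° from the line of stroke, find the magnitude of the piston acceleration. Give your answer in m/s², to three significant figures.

ω = 2π·1067/60 = 111.7 rad/s
x(θ) = r cosθ + √(L² − r² sin²θ); with ω constant, a = ω²·d²x/dθ².
d²x/dθ² = −r cosθ − r²(cos2θ)/√u − r⁴ sin²2θ/(4u^{3/2}),  u = L² − r² sin²θ = 0.0787781 m².
Substituting r = 0.0606 m, L = 0.2864 m, θ = 109.9°: d²x/dθ² = +0.030617 m.
a = ω²·d²x/dθ² = (111.7)²·(+0.030617) = +382.25 m/s²;  |a| = 382.25 m/s².

382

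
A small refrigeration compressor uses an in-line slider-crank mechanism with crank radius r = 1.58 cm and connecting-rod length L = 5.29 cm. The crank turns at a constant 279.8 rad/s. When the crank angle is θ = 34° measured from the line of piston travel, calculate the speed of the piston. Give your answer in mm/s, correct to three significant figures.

3090

ω = 279.8 rad/s
For an in-line slider-crank, x = r cosθ + √(L² − r² sin²θ), so v = −rω sinθ·[1 + r cosθ/√(L² − r² sin²θ)].
With r = 0.0158 m, L = 0.0529 m, θ = 34°: √(L² − r² sin²θ) = 0.052157 m.
v = −0.0158·279.8·0.55919·[1 + 0.0158·0.82904/0.052157] = -3.093 m/s.
|v| = 3.093 m/s = 3093 mm/s.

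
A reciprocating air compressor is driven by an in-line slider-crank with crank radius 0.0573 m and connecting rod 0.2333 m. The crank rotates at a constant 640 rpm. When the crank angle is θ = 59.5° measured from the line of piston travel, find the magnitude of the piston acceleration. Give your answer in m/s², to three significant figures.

100

ω = 2π·640/60 = 67.02 rad/s
x(θ) = r cosθ + √(L² − r² sin²θ); with ω constant, a = ω²·d²x/dθ².
d²x/dθ² = −r cosθ − r²(cos2θ)/√u − r⁴ sin²2θ/(4u^{3/2}),  u = L² − r² sin²θ = 0.0519914 m².
Substituting r = 0.0573 m, L = 0.2333 m, θ = 59.5°: d²x/dθ² = -0.022275 m.
a = ω²·d²x/dθ² = (67.02)²·(-0.022275) = -100.05 m/s²;  |a| = 100.05 m/s².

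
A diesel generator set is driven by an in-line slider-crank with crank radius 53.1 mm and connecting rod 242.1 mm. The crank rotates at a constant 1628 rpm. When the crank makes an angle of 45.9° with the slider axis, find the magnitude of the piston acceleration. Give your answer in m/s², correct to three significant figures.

1070

ω = 2π·1628/60 = 170.5 rad/s
x(θ) = r cosθ + √(L² − r² sin²θ); with ω constant, a = ω²·d²x/dθ².
d²x/dθ² = −r cosθ − r²(cos2θ)/√u − r⁴ sin²2θ/(4u^{3/2}),  u = L² − r² sin²θ = 0.0571583 m².
Substituting r = 0.0531 m, L = 0.2421 m, θ = 45.9°: d²x/dθ² = -0.036728 m.
a = ω²·d²x/dθ² = (170.5)²·(-0.036728) = -1067.5 m/s²;  |a| = 1067.5 m/s².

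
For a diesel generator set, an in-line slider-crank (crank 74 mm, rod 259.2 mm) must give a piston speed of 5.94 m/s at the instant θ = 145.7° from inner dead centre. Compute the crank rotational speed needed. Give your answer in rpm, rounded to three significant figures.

For an in-line slider-crank, |v_piston| = rω|sinθ|·[1 + r cosθ/√(L² − r² sin²θ)].
With r = 0.074 m, L = 0.2592 m, θ = 145.7°: the bracketed kinematic factor |dx/dθ| = 0.031736 m.
ω = v/|dx/dθ| = 5.94/0.031736 = 187.17 rad/s.
N = 60ω/(2π) = 1787.3 rpm.

1790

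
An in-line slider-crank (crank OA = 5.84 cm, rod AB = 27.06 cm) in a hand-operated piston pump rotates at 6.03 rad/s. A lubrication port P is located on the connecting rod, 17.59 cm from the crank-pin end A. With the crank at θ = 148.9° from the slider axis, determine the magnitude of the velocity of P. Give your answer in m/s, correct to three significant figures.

ω = 6.03 rad/s.  Crank-pin speed |V_A| = rω = 0.35215 m/s, perpendicular to OA.
Rod angle: sinφ = −(r/L) sinθ ⇒ φ = -6.400°; ω_rod = −rω cosθ/√(L²−r²sin²θ) = +1.1213 rad/s.
V_P = V_A + ω_rod × AP, with AP = 0.1759 m along the rod.
Components: V_Px = −rω sinθ − a·ω_rod·sinφ = -0.15991 m/s;  V_Py = rω cosθ + a·ω_rod·cosφ = -0.10553 m/s.
|V_P| = √(V_Px² + V_Py²) = 0.19159 m/s.

0.192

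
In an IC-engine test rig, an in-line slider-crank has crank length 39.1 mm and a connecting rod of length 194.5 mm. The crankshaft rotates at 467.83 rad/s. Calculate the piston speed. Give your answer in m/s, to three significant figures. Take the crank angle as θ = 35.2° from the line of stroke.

12.3

ω = 467.8 rad/s
For an in-line slider-crank, x = r cosθ + √(L² − r² sin²θ), so v = −rω sinθ·[1 + r cosθ/√(L² − r² sin²θ)].
With r = 0.0391 m, L = 0.1945 m, θ = 35.2°: √(L² − r² sin²θ) = 0.19319 m.
v = −0.0391·467.8·0.57643·[1 + 0.0391·0.81714/0.19319] = -12.288 m/s.
|v| = 12.288 m/s.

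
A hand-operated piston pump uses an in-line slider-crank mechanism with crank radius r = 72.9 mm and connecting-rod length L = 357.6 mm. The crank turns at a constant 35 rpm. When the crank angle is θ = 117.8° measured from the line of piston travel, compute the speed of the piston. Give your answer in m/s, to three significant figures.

ω = 2π·35/60 = 3.665 rad/s
For an in-line slider-crank, x = r cosθ + √(L² − r² sin²θ), so v = −rω sinθ·[1 + r cosθ/√(L² − r² sin²θ)].
With r = 0.0729 m, L = 0.3576 m, θ = 117.8°: √(L² − r² sin²θ) = 0.35174 m.
v = −0.0729·3.665·0.88458·[1 + 0.0729·-0.46639/0.35174] = -0.21351 m/s.
|v| = 0.21351 m/s.

0.214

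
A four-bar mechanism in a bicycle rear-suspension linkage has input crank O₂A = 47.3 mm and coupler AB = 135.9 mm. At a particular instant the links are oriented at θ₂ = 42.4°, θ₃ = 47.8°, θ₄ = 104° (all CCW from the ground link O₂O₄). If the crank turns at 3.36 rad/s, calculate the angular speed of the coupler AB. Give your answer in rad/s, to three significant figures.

ω₂ = 3.36 rad/s
Differentiating the loop-closure r₂e^{iθ₂}+r₃e^{iθ₃}=r₁+r₄e^{iθ₄} gives r₂ω₂e^{iθ₂}+r₃ω₃e^{iθ₃}=r₄ω₄e^{iθ₄}.
Eliminating the other unknown: ω₃ = r₂ω₂ sin(θ₄−θ₂) / [r₃ sin(θ₃−θ₄)].
Numerator sine = +0.87965; denominator sine = -0.83098.
Result = 0.0473·3.36·(+0.87965) / (0.1359·(-0.83098)) = -1.2379 rad/s; magnitude 1.2379 rad/s.

1.24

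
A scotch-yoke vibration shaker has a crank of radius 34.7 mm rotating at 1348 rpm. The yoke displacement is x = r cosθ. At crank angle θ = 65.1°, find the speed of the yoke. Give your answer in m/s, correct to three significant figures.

4.44

ω = 141.2 rad/s (from 1348 rpm).
x = r cosθ ⇒ ẋ = −rω sinθ.
|v| = rω|sinθ| = 0.0347·141.2·|sin 65.1°| = 4.443 m/s.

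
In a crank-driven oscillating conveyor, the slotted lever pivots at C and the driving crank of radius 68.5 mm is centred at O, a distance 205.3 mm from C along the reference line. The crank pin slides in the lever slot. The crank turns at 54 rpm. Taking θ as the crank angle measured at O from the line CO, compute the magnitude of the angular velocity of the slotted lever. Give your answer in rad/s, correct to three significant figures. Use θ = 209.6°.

1.90

ω = 5.655 rad/s (from 54 rpm).
Crank pin A relative to C: A = (d + r cosθ, r sinθ); lever angle φ = atan2(r sinθ, d + r cosθ).
Differentiating tanφ: φ̇ = rω(d cosθ + r)/(d² + r² + 2dr cosθ).
d² + r² + 2dr cosθ = |CA|² = 0.0223848 m²;  d cosθ + r = -0.11001 m.
|ω_lever| = |0.0685·5.655·-0.11001| / 0.0223848 = 1.9036 rad/s.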